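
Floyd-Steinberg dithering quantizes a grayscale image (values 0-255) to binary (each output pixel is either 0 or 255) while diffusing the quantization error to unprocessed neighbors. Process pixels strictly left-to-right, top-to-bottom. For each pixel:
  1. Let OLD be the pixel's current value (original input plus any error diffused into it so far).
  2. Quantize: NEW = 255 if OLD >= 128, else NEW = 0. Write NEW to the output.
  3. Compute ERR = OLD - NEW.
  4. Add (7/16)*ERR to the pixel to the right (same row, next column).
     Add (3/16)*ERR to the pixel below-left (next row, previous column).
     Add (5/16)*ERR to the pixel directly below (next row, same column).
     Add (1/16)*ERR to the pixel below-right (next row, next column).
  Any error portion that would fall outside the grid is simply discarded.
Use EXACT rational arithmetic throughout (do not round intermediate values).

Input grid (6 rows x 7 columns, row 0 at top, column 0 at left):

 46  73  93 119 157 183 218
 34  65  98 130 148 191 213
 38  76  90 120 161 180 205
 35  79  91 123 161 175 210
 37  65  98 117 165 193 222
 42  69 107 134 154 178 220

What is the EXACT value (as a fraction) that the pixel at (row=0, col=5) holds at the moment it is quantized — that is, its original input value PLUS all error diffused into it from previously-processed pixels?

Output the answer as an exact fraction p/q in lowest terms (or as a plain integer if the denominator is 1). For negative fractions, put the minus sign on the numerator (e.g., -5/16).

(0,0): OLD=46 → NEW=0, ERR=46
(0,1): OLD=745/8 → NEW=0, ERR=745/8
(0,2): OLD=17119/128 → NEW=255, ERR=-15521/128
(0,3): OLD=135065/2048 → NEW=0, ERR=135065/2048
(0,4): OLD=6090031/32768 → NEW=255, ERR=-2265809/32768
(0,5): OLD=80084041/524288 → NEW=255, ERR=-53609399/524288
Target (0,5): original=183, with diffused error = 80084041/524288

Answer: 80084041/524288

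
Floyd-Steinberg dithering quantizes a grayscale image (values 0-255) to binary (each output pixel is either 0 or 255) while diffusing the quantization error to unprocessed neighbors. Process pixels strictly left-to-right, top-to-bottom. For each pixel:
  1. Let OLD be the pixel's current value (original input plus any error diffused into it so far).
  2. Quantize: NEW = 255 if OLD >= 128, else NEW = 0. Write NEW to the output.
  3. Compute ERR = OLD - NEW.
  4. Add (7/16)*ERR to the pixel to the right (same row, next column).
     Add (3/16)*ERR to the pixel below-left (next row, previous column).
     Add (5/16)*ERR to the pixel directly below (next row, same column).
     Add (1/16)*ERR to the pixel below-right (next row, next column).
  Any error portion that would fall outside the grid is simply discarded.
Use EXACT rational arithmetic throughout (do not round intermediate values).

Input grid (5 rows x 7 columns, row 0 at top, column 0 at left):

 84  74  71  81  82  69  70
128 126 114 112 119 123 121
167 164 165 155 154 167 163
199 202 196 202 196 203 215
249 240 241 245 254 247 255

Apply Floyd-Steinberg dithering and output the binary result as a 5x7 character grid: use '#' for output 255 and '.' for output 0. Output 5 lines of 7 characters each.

Answer: ...#...
##..##.
.###.##
##.####
#######

Derivation:
(0,0): OLD=84 → NEW=0, ERR=84
(0,1): OLD=443/4 → NEW=0, ERR=443/4
(0,2): OLD=7645/64 → NEW=0, ERR=7645/64
(0,3): OLD=136459/1024 → NEW=255, ERR=-124661/1024
(0,4): OLD=470861/16384 → NEW=0, ERR=470861/16384
(0,5): OLD=21383963/262144 → NEW=0, ERR=21383963/262144
(0,6): OLD=443289021/4194304 → NEW=0, ERR=443289021/4194304
(1,0): OLD=11201/64 → NEW=255, ERR=-5119/64
(1,1): OLD=78471/512 → NEW=255, ERR=-52089/512
(1,2): OLD=1489555/16384 → NEW=0, ERR=1489555/16384
(1,3): OLD=8295959/65536 → NEW=0, ERR=8295959/65536
(1,4): OLD=801316581/4194304 → NEW=255, ERR=-268230939/4194304
(1,5): OLD=4768949109/33554432 → NEW=255, ERR=-3787431051/33554432
(1,6): OLD=58918071099/536870912 → NEW=0, ERR=58918071099/536870912
(2,0): OLD=1007037/8192 → NEW=0, ERR=1007037/8192
(2,1): OLD=51914095/262144 → NEW=255, ERR=-14932625/262144
(2,2): OLD=779578125/4194304 → NEW=255, ERR=-289969395/4194304
(2,3): OLD=5301714149/33554432 → NEW=255, ERR=-3254666011/33554432
(2,4): OLD=21025729333/268435456 → NEW=0, ERR=21025729333/268435456
(2,5): OLD=1568305456551/8589934592 → NEW=255, ERR=-622127864409/8589934592
(2,6): OLD=21791517703937/137438953472 → NEW=255, ERR=-13255415431423/137438953472
(3,0): OLD=950994541/4194304 → NEW=255, ERR=-118552979/4194304
(3,1): OLD=5588602217/33554432 → NEW=255, ERR=-2967777943/33554432
(3,2): OLD=30589051659/268435456 → NEW=0, ERR=30589051659/268435456
(3,3): OLD=249009815421/1073741824 → NEW=255, ERR=-24794349699/1073741824
(3,4): OLD=26214089898605/137438953472 → NEW=255, ERR=-8832843236755/137438953472
(3,5): OLD=152900258095639/1099511627776 → NEW=255, ERR=-127475206987241/1099511627776
(3,6): OLD=2280144566737481/17592186044416 → NEW=255, ERR=-2205862874588599/17592186044416
(4,0): OLD=120035404099/536870912 → NEW=255, ERR=-16866678461/536870912
(4,1): OLD=1874454846055/8589934592 → NEW=255, ERR=-315978474905/8589934592
(4,2): OLD=34450371181673/137438953472 → NEW=255, ERR=-596561953687/137438953472
(4,3): OLD=253939722433107/1099511627776 → NEW=255, ERR=-26435742649773/1099511627776
(4,4): OLD=1761118146104777/8796093022208 → NEW=255, ERR=-481885574558263/8796093022208
(4,5): OLD=44831712086666633/281474976710656 → NEW=255, ERR=-26944406974550647/281474976710656
(4,6): OLD=750704373201800335/4503599627370496 → NEW=255, ERR=-397713531777676145/4503599627370496
Row 0: ...#...
Row 1: ##..##.
Row 2: .###.##
Row 3: ##.####
Row 4: #######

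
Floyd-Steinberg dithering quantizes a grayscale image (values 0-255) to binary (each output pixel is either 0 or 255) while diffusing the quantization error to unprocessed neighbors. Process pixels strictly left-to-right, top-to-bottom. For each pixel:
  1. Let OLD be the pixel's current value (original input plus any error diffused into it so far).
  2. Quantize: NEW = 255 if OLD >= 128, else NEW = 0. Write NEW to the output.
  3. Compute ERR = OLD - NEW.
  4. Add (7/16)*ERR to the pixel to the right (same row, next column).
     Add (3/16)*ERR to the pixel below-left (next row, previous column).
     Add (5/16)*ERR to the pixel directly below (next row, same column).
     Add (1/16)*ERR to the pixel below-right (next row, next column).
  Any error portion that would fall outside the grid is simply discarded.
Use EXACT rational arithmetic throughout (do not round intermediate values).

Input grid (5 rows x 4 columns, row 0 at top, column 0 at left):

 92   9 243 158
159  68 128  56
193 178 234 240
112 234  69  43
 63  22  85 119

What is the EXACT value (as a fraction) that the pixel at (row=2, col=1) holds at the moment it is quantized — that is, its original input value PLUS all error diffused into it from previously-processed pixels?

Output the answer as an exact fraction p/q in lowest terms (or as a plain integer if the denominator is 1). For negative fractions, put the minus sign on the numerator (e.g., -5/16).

Answer: 37910225/262144

Derivation:
(0,0): OLD=92 → NEW=0, ERR=92
(0,1): OLD=197/4 → NEW=0, ERR=197/4
(0,2): OLD=16931/64 → NEW=255, ERR=611/64
(0,3): OLD=166069/1024 → NEW=255, ERR=-95051/1024
(1,0): OLD=12607/64 → NEW=255, ERR=-3713/64
(1,1): OLD=33561/512 → NEW=0, ERR=33561/512
(1,2): OLD=2381165/16384 → NEW=255, ERR=-1796755/16384
(1,3): OLD=-5344885/262144 → NEW=0, ERR=-5344885/262144
(2,0): OLD=1533219/8192 → NEW=255, ERR=-555741/8192
(2,1): OLD=37910225/262144 → NEW=255, ERR=-28936495/262144
Target (2,1): original=178, with diffused error = 37910225/262144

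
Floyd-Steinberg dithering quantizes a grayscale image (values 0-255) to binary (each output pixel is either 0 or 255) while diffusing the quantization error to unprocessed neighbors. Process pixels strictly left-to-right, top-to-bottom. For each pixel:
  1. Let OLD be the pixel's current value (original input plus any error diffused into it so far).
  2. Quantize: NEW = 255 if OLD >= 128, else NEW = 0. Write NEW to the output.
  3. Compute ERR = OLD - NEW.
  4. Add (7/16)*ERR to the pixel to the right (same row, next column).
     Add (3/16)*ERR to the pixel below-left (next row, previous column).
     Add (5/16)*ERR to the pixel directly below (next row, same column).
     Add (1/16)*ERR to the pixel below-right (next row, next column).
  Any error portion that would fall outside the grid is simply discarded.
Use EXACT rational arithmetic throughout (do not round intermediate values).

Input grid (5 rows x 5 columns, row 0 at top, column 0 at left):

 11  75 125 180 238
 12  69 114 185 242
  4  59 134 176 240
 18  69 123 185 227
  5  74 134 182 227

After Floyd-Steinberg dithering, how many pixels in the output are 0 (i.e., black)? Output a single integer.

(0,0): OLD=11 → NEW=0, ERR=11
(0,1): OLD=1277/16 → NEW=0, ERR=1277/16
(0,2): OLD=40939/256 → NEW=255, ERR=-24341/256
(0,3): OLD=566893/4096 → NEW=255, ERR=-477587/4096
(0,4): OLD=12254459/65536 → NEW=255, ERR=-4457221/65536
(1,0): OLD=7783/256 → NEW=0, ERR=7783/256
(1,1): OLD=184529/2048 → NEW=0, ERR=184529/2048
(1,2): OLD=7001381/65536 → NEW=0, ERR=7001381/65536
(1,3): OLD=46296577/262144 → NEW=255, ERR=-20550143/262144
(1,4): OLD=751460579/4194304 → NEW=255, ERR=-318086941/4194304
(2,0): OLD=995979/32768 → NEW=0, ERR=995979/32768
(2,1): OLD=128330921/1048576 → NEW=0, ERR=128330921/1048576
(2,2): OLD=3554451003/16777216 → NEW=255, ERR=-723739077/16777216
(2,3): OLD=33577731201/268435456 → NEW=0, ERR=33577731201/268435456
(2,4): OLD=1143005101895/4294967296 → NEW=255, ERR=47788441415/4294967296
(3,0): OLD=846339291/16777216 → NEW=0, ERR=846339291/16777216
(3,1): OLD=16525809599/134217728 → NEW=0, ERR=16525809599/134217728
(3,2): OLD=835329095013/4294967296 → NEW=255, ERR=-259887565467/4294967296
(3,3): OLD=1692274606813/8589934592 → NEW=255, ERR=-498158714147/8589934592
(3,4): OLD=29263903251697/137438953472 → NEW=255, ERR=-5783029883663/137438953472
(4,0): OLD=94168418677/2147483648 → NEW=0, ERR=94168418677/2147483648
(4,1): OLD=8484728837877/68719476736 → NEW=0, ERR=8484728837877/68719476736
(4,2): OLD=182442060124923/1099511627776 → NEW=255, ERR=-97933404957957/1099511627776
(4,3): OLD=1992098514356469/17592186044416 → NEW=0, ERR=1992098514356469/17592186044416
(4,4): OLD=73118141141696819/281474976710656 → NEW=255, ERR=1342022080479539/281474976710656
Output grid:
  Row 0: ..###  (2 black, running=2)
  Row 1: ...##  (3 black, running=5)
  Row 2: ..#.#  (3 black, running=8)
  Row 3: ..###  (2 black, running=10)
  Row 4: ..#.#  (3 black, running=13)

Answer: 13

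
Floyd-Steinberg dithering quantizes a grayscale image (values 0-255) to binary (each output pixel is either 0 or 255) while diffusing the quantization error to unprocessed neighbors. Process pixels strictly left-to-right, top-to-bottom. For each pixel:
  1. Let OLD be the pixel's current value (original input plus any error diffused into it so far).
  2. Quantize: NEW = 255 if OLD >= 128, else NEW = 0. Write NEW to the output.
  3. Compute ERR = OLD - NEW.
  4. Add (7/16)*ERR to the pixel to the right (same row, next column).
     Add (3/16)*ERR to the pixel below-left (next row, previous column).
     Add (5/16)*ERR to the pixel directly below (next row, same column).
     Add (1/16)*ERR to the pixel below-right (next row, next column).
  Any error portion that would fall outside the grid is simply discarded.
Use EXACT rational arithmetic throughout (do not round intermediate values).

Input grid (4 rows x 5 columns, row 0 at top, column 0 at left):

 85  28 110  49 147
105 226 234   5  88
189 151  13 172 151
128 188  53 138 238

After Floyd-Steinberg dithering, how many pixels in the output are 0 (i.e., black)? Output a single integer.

Answer: 10

Derivation:
(0,0): OLD=85 → NEW=0, ERR=85
(0,1): OLD=1043/16 → NEW=0, ERR=1043/16
(0,2): OLD=35461/256 → NEW=255, ERR=-29819/256
(0,3): OLD=-8029/4096 → NEW=0, ERR=-8029/4096
(0,4): OLD=9577589/65536 → NEW=255, ERR=-7134091/65536
(1,0): OLD=36809/256 → NEW=255, ERR=-28471/256
(1,1): OLD=371071/2048 → NEW=255, ERR=-151169/2048
(1,2): OLD=11076459/65536 → NEW=255, ERR=-5635221/65536
(1,3): OLD=-15970481/262144 → NEW=0, ERR=-15970481/262144
(1,4): OLD=114109709/4194304 → NEW=0, ERR=114109709/4194304
(2,0): OLD=4600805/32768 → NEW=255, ERR=-3755035/32768
(2,1): OLD=57383207/1048576 → NEW=0, ERR=57383207/1048576
(2,2): OLD=-100075723/16777216 → NEW=0, ERR=-100075723/16777216
(2,3): OLD=40286514383/268435456 → NEW=255, ERR=-28164526897/268435456
(2,4): OLD=471549707753/4294967296 → NEW=0, ERR=471549707753/4294967296
(3,0): OLD=1718827669/16777216 → NEW=0, ERR=1718827669/16777216
(3,1): OLD=32432755441/134217728 → NEW=255, ERR=-1792765199/134217728
(3,2): OLD=124725016363/4294967296 → NEW=0, ERR=124725016363/4294967296
(3,3): OLD=1186528811315/8589934592 → NEW=255, ERR=-1003904509645/8589934592
(3,4): OLD=29497371575647/137438953472 → NEW=255, ERR=-5549561559713/137438953472
Output grid:
  Row 0: ..#.#  (3 black, running=3)
  Row 1: ###..  (2 black, running=5)
  Row 2: #..#.  (3 black, running=8)
  Row 3: .#.##  (2 black, running=10)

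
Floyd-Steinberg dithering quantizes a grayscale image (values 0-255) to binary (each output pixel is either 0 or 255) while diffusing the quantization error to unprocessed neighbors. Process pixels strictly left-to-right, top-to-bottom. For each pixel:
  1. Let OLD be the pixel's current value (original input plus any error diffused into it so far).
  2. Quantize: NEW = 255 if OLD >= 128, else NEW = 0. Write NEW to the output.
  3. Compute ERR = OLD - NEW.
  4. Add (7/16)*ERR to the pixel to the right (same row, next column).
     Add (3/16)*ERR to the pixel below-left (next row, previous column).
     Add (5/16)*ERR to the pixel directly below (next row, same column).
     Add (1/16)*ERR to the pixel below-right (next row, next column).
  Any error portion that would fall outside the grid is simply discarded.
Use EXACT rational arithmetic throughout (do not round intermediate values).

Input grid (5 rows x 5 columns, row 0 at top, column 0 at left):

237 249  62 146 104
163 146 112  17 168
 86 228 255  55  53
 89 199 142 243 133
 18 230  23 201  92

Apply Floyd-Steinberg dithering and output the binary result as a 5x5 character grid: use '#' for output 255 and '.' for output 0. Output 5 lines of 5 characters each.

(0,0): OLD=237 → NEW=255, ERR=-18
(0,1): OLD=1929/8 → NEW=255, ERR=-111/8
(0,2): OLD=7159/128 → NEW=0, ERR=7159/128
(0,3): OLD=349121/2048 → NEW=255, ERR=-173119/2048
(0,4): OLD=2196039/32768 → NEW=0, ERR=2196039/32768
(1,0): OLD=19811/128 → NEW=255, ERR=-12829/128
(1,1): OLD=109749/1024 → NEW=0, ERR=109749/1024
(1,2): OLD=5231449/32768 → NEW=255, ERR=-3124391/32768
(1,3): OLD=-4596635/131072 → NEW=0, ERR=-4596635/131072
(1,4): OLD=352986255/2097152 → NEW=255, ERR=-181787505/2097152
(2,0): OLD=1225111/16384 → NEW=0, ERR=1225111/16384
(2,1): OLD=141591661/524288 → NEW=255, ERR=7898221/524288
(2,2): OLD=1945463175/8388608 → NEW=255, ERR=-193631865/8388608
(2,3): OLD=1574334629/134217728 → NEW=0, ERR=1574334629/134217728
(2,4): OLD=61958019907/2147483648 → NEW=0, ERR=61958019907/2147483648
(3,0): OLD=966298535/8388608 → NEW=0, ERR=966298535/8388608
(3,1): OLD=17075818267/67108864 → NEW=255, ERR=-36942053/67108864
(3,2): OLD=295679888537/2147483648 → NEW=255, ERR=-251928441703/2147483648
(3,3): OLD=856021050513/4294967296 → NEW=255, ERR=-239195609967/4294967296
(3,4): OLD=8135280043317/68719476736 → NEW=0, ERR=8135280043317/68719476736
(4,0): OLD=57868468073/1073741824 → NEW=0, ERR=57868468073/1073741824
(4,1): OLD=8198574749033/34359738368 → NEW=255, ERR=-563158534807/34359738368
(4,2): OLD=-17211610330809/549755813888 → NEW=0, ERR=-17211610330809/549755813888
(4,3): OLD=1625201274732905/8796093022208 → NEW=255, ERR=-617802445930135/8796093022208
(4,4): OLD=13339938425689695/140737488355328 → NEW=0, ERR=13339938425689695/140737488355328
Row 0: ##.#.
Row 1: #.#.#
Row 2: .##..
Row 3: .###.
Row 4: .#.#.

Answer: ##.#.
#.#.#
.##..
.###.
.#.#.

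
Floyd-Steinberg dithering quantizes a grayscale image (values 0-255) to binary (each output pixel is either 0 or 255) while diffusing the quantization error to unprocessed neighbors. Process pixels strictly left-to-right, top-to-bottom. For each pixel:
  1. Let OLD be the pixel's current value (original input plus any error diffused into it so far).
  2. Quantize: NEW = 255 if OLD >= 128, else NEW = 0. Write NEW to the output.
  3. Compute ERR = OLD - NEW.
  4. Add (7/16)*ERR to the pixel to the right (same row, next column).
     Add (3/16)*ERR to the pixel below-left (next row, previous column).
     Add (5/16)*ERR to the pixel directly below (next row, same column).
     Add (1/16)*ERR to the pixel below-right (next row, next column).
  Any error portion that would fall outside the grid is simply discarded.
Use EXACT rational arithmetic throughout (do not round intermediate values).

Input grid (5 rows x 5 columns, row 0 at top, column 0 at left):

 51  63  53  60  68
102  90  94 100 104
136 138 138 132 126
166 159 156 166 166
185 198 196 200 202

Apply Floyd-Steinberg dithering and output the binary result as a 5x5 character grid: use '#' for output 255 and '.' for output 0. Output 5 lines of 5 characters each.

Answer: .....
#.#.#
.#.#.
###.#
#.###

Derivation:
(0,0): OLD=51 → NEW=0, ERR=51
(0,1): OLD=1365/16 → NEW=0, ERR=1365/16
(0,2): OLD=23123/256 → NEW=0, ERR=23123/256
(0,3): OLD=407621/4096 → NEW=0, ERR=407621/4096
(0,4): OLD=7309795/65536 → NEW=0, ERR=7309795/65536
(1,0): OLD=34287/256 → NEW=255, ERR=-30993/256
(1,1): OLD=171657/2048 → NEW=0, ERR=171657/2048
(1,2): OLD=11985725/65536 → NEW=255, ERR=-4725955/65536
(1,3): OLD=33058617/262144 → NEW=0, ERR=33058617/262144
(1,4): OLD=839901579/4194304 → NEW=255, ERR=-229645941/4194304
(2,0): OLD=3731699/32768 → NEW=0, ERR=3731699/32768
(2,1): OLD=202300321/1048576 → NEW=255, ERR=-65086559/1048576
(2,2): OLD=1966165283/16777216 → NEW=0, ERR=1966165283/16777216
(2,3): OLD=55809798841/268435456 → NEW=255, ERR=-12641242439/268435456
(2,4): OLD=413042504911/4294967296 → NEW=0, ERR=413042504911/4294967296
(3,0): OLD=3186830019/16777216 → NEW=255, ERR=-1091360061/16777216
(3,1): OLD=18821959047/134217728 → NEW=255, ERR=-15403561593/134217728
(3,2): OLD=557072372093/4294967296 → NEW=255, ERR=-538144288387/4294967296
(3,3): OLD=1046448693941/8589934592 → NEW=0, ERR=1046448693941/8589934592
(3,4): OLD=33865912425001/137438953472 → NEW=255, ERR=-1181020710359/137438953472
(4,0): OLD=307419387661/2147483648 → NEW=255, ERR=-240188942579/2147483648
(4,1): OLD=5885420301965/68719476736 → NEW=0, ERR=5885420301965/68719476736
(4,2): OLD=230878823205859/1099511627776 → NEW=255, ERR=-49496641877021/1099511627776
(4,3): OLD=3675578444990605/17592186044416 → NEW=255, ERR=-810428996335475/17592186044416
(4,4): OLD=52572215991765595/281474976710656 → NEW=255, ERR=-19203903069451685/281474976710656
Row 0: .....
Row 1: #.#.#
Row 2: .#.#.
Row 3: ###.#
Row 4: #.###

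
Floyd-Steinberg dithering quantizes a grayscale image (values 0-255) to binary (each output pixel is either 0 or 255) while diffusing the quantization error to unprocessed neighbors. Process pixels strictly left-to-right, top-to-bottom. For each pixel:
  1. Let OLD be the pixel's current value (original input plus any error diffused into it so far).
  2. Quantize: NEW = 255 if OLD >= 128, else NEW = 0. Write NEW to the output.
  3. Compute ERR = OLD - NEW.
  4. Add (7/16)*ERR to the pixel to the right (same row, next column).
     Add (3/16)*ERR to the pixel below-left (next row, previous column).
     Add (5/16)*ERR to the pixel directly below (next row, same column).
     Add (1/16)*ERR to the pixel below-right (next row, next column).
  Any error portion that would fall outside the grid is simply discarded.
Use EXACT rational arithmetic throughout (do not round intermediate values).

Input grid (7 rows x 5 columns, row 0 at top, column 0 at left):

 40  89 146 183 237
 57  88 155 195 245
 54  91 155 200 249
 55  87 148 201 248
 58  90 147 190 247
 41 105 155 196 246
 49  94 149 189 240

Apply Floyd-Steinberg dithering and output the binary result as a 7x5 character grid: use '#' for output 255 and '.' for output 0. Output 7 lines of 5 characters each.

Answer: ..###
.#.##
..###
.#.##
..###
.#.##
..###

Derivation:
(0,0): OLD=40 → NEW=0, ERR=40
(0,1): OLD=213/2 → NEW=0, ERR=213/2
(0,2): OLD=6163/32 → NEW=255, ERR=-1997/32
(0,3): OLD=79717/512 → NEW=255, ERR=-50843/512
(0,4): OLD=1585603/8192 → NEW=255, ERR=-503357/8192
(1,0): OLD=2863/32 → NEW=0, ERR=2863/32
(1,1): OLD=38713/256 → NEW=255, ERR=-26567/256
(1,2): OLD=640061/8192 → NEW=0, ERR=640061/8192
(1,3): OLD=5987681/32768 → NEW=255, ERR=-2368159/32768
(1,4): OLD=98552355/524288 → NEW=255, ERR=-35141085/524288
(2,0): OLD=256003/4096 → NEW=0, ERR=256003/4096
(2,1): OLD=13913985/131072 → NEW=0, ERR=13913985/131072
(2,2): OLD=431641123/2097152 → NEW=255, ERR=-103132637/2097152
(2,3): OLD=4973309657/33554432 → NEW=255, ERR=-3583070503/33554432
(2,4): OLD=94929221551/536870912 → NEW=255, ERR=-41972861009/536870912
(3,0): OLD=198045795/2097152 → NEW=0, ERR=198045795/2097152
(3,1): OLD=2620175287/16777216 → NEW=255, ERR=-1658014793/16777216
(3,2): OLD=40806845565/536870912 → NEW=0, ERR=40806845565/536870912
(3,3): OLD=196657324201/1073741824 → NEW=255, ERR=-77146840919/1073741824
(3,4): OLD=3186192805013/17179869184 → NEW=255, ERR=-1194673836907/17179869184
(4,0): OLD=18517043869/268435456 → NEW=0, ERR=18517043869/268435456
(4,1): OLD=940170620781/8589934592 → NEW=0, ERR=940170620781/8589934592
(4,2): OLD=27348840394979/137438953472 → NEW=255, ERR=-7698092740381/137438953472
(4,3): OLD=296328171562925/2199023255552 → NEW=255, ERR=-264422758602835/2199023255552
(4,4): OLD=5916992609899067/35184372088832 → NEW=255, ERR=-3055022272753093/35184372088832
(5,0): OLD=11418235973735/137438953472 → NEW=0, ERR=11418235973735/137438953472
(5,1): OLD=186212595775685/1099511627776 → NEW=255, ERR=-94162869307195/1099511627776
(5,2): OLD=2966865487349181/35184372088832 → NEW=0, ERR=2966865487349181/35184372088832
(5,3): OLD=24704162508499451/140737488355328 → NEW=255, ERR=-11183897022109189/140737488355328
(5,4): OLD=397631973006163385/2251799813685248 → NEW=255, ERR=-176576979483574855/2251799813685248
(6,0): OLD=1036257947204199/17592186044416 → NEW=0, ERR=1036257947204199/17592186044416
(6,1): OLD=64182512664634617/562949953421312 → NEW=0, ERR=64182512664634617/562949953421312
(6,2): OLD=1846281363246190499/9007199254740992 → NEW=255, ERR=-450554446712762461/9007199254740992
(6,3): OLD=19145636183230974177/144115188075855872 → NEW=255, ERR=-17603736776112273183/144115188075855872
(6,4): OLD=362219220793116873063/2305843009213693952 → NEW=255, ERR=-225770746556375084697/2305843009213693952
Row 0: ..###
Row 1: .#.##
Row 2: ..###
Row 3: .#.##
Row 4: ..###
Row 5: .#.##
Row 6: ..###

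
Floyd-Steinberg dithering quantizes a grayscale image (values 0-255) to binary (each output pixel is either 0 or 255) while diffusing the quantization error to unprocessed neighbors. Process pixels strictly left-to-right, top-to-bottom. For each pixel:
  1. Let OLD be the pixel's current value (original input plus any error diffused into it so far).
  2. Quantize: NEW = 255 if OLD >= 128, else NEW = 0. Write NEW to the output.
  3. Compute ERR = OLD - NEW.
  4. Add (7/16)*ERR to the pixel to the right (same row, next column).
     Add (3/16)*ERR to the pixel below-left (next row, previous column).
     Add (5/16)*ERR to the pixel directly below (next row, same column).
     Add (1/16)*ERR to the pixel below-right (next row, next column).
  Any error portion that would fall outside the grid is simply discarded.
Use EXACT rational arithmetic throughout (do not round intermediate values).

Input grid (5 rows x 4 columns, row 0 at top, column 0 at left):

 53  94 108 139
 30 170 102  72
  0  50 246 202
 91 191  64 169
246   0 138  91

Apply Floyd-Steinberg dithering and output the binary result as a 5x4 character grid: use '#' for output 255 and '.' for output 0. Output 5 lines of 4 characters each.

Answer: ..#.
.#.#
..##
.#.#
#.#.

Derivation:
(0,0): OLD=53 → NEW=0, ERR=53
(0,1): OLD=1875/16 → NEW=0, ERR=1875/16
(0,2): OLD=40773/256 → NEW=255, ERR=-24507/256
(0,3): OLD=397795/4096 → NEW=0, ERR=397795/4096
(1,0): OLD=17545/256 → NEW=0, ERR=17545/256
(1,1): OLD=454591/2048 → NEW=255, ERR=-67649/2048
(1,2): OLD=5450411/65536 → NEW=0, ERR=5450411/65536
(1,3): OLD=139200157/1048576 → NEW=255, ERR=-128186723/1048576
(2,0): OLD=498853/32768 → NEW=0, ERR=498853/32768
(2,1): OLD=69431655/1048576 → NEW=0, ERR=69431655/1048576
(2,2): OLD=578756643/2097152 → NEW=255, ERR=43982883/2097152
(2,3): OLD=5978421367/33554432 → NEW=255, ERR=-2577958793/33554432
(3,0): OLD=1814838101/16777216 → NEW=0, ERR=1814838101/16777216
(3,1): OLD=70840573131/268435456 → NEW=255, ERR=2389531851/268435456
(3,2): OLD=275657167669/4294967296 → NEW=0, ERR=275657167669/4294967296
(3,3): OLD=11983375058931/68719476736 → NEW=255, ERR=-5540091508749/68719476736
(4,0): OLD=1208917598449/4294967296 → NEW=255, ERR=113700937969/4294967296
(4,1): OLD=1139319585363/34359738368 → NEW=0, ERR=1139319585363/34359738368
(4,2): OLD=173727097869299/1099511627776 → NEW=255, ERR=-106648367213581/1099511627776
(4,3): OLD=481711273770133/17592186044416 → NEW=0, ERR=481711273770133/17592186044416
Row 0: ..#.
Row 1: .#.#
Row 2: ..##
Row 3: .#.#
Row 4: #.#.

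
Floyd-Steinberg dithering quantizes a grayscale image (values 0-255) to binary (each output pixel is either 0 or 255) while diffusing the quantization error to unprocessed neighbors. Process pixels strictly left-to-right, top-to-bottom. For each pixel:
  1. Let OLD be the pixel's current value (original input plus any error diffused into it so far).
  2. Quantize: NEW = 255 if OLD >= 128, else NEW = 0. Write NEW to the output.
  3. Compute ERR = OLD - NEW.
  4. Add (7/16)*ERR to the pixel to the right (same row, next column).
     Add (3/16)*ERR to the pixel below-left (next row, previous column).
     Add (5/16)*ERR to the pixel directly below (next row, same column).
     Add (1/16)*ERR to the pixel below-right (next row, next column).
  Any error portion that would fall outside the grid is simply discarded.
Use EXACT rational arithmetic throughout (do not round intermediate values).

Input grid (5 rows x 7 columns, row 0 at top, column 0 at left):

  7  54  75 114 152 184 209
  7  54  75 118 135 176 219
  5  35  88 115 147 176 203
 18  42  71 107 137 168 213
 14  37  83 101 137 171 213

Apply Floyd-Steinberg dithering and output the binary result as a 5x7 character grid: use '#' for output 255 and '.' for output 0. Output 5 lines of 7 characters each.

(0,0): OLD=7 → NEW=0, ERR=7
(0,1): OLD=913/16 → NEW=0, ERR=913/16
(0,2): OLD=25591/256 → NEW=0, ERR=25591/256
(0,3): OLD=646081/4096 → NEW=255, ERR=-398399/4096
(0,4): OLD=7172679/65536 → NEW=0, ERR=7172679/65536
(0,5): OLD=243146737/1048576 → NEW=255, ERR=-24240143/1048576
(0,6): OLD=3336757143/16777216 → NEW=255, ERR=-941432937/16777216
(1,0): OLD=5091/256 → NEW=0, ERR=5091/256
(1,1): OLD=204213/2048 → NEW=0, ERR=204213/2048
(1,2): OLD=8859993/65536 → NEW=255, ERR=-7851687/65536
(1,3): OLD=16241893/262144 → NEW=0, ERR=16241893/262144
(1,4): OLD=3118800911/16777216 → NEW=255, ERR=-1159389169/16777216
(1,5): OLD=18100805823/134217728 → NEW=255, ERR=-16124714817/134217728
(1,6): OLD=316665859409/2147483648 → NEW=255, ERR=-230942470831/2147483648
(2,0): OLD=980119/32768 → NEW=0, ERR=980119/32768
(2,1): OLD=60844141/1048576 → NEW=0, ERR=60844141/1048576
(2,2): OLD=1573628807/16777216 → NEW=0, ERR=1573628807/16777216
(2,3): OLD=20797342735/134217728 → NEW=255, ERR=-13428177905/134217728
(2,4): OLD=67624494463/1073741824 → NEW=0, ERR=67624494463/1073741824
(2,5): OLD=4862850463765/34359738368 → NEW=255, ERR=-3898882820075/34359738368
(2,6): OLD=61704925819107/549755813888 → NEW=0, ERR=61704925819107/549755813888
(3,0): OLD=641341351/16777216 → NEW=0, ERR=641341351/16777216
(3,1): OLD=12926958619/134217728 → NEW=0, ERR=12926958619/134217728
(3,2): OLD=136704358977/1073741824 → NEW=0, ERR=136704358977/1073741824
(3,3): OLD=640408781591/4294967296 → NEW=255, ERR=-454807878889/4294967296
(3,4): OLD=45532962395047/549755813888 → NEW=0, ERR=45532962395047/549755813888
(3,5): OLD=852151128756325/4398046511104 → NEW=255, ERR=-269350731575195/4398046511104
(3,6): OLD=15072227420610747/70368744177664 → NEW=255, ERR=-2871802344693573/70368744177664
(4,0): OLD=94499300969/2147483648 → NEW=0, ERR=94499300969/2147483648
(4,1): OLD=3869279962709/34359738368 → NEW=0, ERR=3869279962709/34359738368
(4,2): OLD=86981302041115/549755813888 → NEW=255, ERR=-53206430500325/549755813888
(4,3): OLD=215737429116569/4398046511104 → NEW=0, ERR=215737429116569/4398046511104
(4,4): OLD=5849111494624955/35184372088832 → NEW=255, ERR=-3122903388027205/35184372088832
(4,5): OLD=124472990264177531/1125899906842624 → NEW=0, ERR=124472990264177531/1125899906842624
(4,6): OLD=4409679839510169549/18014398509481984 → NEW=255, ERR=-183991780407736371/18014398509481984
Row 0: ...#.##
Row 1: ..#.###
Row 2: ...#.#.
Row 3: ...#.##
Row 4: ..#.#.#

Answer: ...#.##
..#.###
...#.#.
...#.##
..#.#.#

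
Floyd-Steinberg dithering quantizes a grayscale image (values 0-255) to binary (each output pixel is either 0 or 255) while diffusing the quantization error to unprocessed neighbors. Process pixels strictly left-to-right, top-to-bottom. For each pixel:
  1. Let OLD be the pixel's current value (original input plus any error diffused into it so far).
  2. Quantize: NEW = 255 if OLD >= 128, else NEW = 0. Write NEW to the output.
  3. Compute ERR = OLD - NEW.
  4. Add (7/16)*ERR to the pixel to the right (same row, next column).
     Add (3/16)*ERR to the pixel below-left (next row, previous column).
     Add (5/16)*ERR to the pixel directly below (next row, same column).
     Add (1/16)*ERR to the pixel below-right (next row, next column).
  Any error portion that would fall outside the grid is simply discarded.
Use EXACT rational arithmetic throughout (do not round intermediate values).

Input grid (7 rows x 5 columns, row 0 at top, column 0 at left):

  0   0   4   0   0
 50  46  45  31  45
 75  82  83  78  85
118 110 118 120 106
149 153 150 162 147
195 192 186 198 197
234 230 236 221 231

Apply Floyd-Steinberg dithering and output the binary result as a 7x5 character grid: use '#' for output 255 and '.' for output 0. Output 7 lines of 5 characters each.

(0,0): OLD=0 → NEW=0, ERR=0
(0,1): OLD=0 → NEW=0, ERR=0
(0,2): OLD=4 → NEW=0, ERR=4
(0,3): OLD=7/4 → NEW=0, ERR=7/4
(0,4): OLD=49/64 → NEW=0, ERR=49/64
(1,0): OLD=50 → NEW=0, ERR=50
(1,1): OLD=549/8 → NEW=0, ERR=549/8
(1,2): OLD=9805/128 → NEW=0, ERR=9805/128
(1,3): OLD=134049/2048 → NEW=0, ERR=134049/2048
(1,4): OLD=2424327/32768 → NEW=0, ERR=2424327/32768
(2,0): OLD=13247/128 → NEW=0, ERR=13247/128
(2,1): OLD=21275/128 → NEW=255, ERR=-11365/128
(2,2): OLD=2773955/32768 → NEW=0, ERR=2773955/32768
(2,3): OLD=40409565/262144 → NEW=255, ERR=-26437155/262144
(2,4): OLD=285587107/4194304 → NEW=0, ERR=285587107/4194304
(3,0): OLD=68451/512 → NEW=255, ERR=-62109/512
(3,1): OLD=27012745/524288 → NEW=0, ERR=27012745/524288
(3,2): OLD=1195687389/8388608 → NEW=255, ERR=-943407651/8388608
(3,3): OLD=7695984125/134217728 → NEW=0, ERR=7695984125/134217728
(3,4): OLD=313663269323/2147483648 → NEW=255, ERR=-233945060917/2147483648
(4,0): OLD=1012942747/8388608 → NEW=0, ERR=1012942747/8388608
(4,1): OLD=6484778601/33554432 → NEW=255, ERR=-2071601559/33554432
(4,2): OLD=218648306563/2147483648 → NEW=0, ERR=218648306563/2147483648
(4,3): OLD=3384573475075/17179869184 → NEW=255, ERR=-996293166845/17179869184
(4,4): OLD=25060283684173/274877906944 → NEW=0, ERR=25060283684173/274877906944
(5,0): OLD=118733878103/536870912 → NEW=255, ERR=-18168204457/536870912
(5,1): OLD=6340705805901/34359738368 → NEW=255, ERR=-2421027477939/34359738368
(5,2): OLD=94700174565149/549755813888 → NEW=255, ERR=-45487557976291/549755813888
(5,3): OLD=1470142274453113/8796093022208 → NEW=255, ERR=-772861446209927/8796093022208
(5,4): OLD=25814798370573167/140737488355328 → NEW=255, ERR=-10073261160035473/140737488355328
(6,0): OLD=115565952589735/549755813888 → NEW=255, ERR=-24621779951705/549755813888
(6,1): OLD=187749977739743/1099511627776 → NEW=255, ERR=-92625487343137/1099511627776
(6,2): OLD=21449647949556291/140737488355328 → NEW=255, ERR=-14438411581052349/140737488355328
(6,3): OLD=146442681869121145/1125899906842624 → NEW=255, ERR=-140661794375747975/1125899906842624
(6,4): OLD=2674836783543812903/18014398509481984 → NEW=255, ERR=-1918834836374093017/18014398509481984
Row 0: .....
Row 1: .....
Row 2: .#.#.
Row 3: #.#.#
Row 4: .#.#.
Row 5: #####
Row 6: #####

Answer: .....
.....
.#.#.
#.#.#
.#.#.
#####
#####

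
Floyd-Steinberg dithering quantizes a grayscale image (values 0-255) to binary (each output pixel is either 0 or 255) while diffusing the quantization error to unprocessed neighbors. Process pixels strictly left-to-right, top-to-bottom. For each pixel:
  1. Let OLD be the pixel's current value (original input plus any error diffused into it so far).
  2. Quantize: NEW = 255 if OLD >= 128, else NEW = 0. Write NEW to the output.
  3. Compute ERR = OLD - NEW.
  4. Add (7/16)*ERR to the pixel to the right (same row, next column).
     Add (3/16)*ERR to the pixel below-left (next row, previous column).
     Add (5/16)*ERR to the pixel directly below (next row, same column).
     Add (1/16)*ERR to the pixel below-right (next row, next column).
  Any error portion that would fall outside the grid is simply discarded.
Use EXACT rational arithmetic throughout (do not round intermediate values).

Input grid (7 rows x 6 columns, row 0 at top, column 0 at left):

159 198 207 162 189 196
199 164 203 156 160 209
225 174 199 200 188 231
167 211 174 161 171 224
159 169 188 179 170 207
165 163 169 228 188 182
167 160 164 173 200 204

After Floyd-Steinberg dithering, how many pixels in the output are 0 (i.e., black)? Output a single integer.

(0,0): OLD=159 → NEW=255, ERR=-96
(0,1): OLD=156 → NEW=255, ERR=-99
(0,2): OLD=2619/16 → NEW=255, ERR=-1461/16
(0,3): OLD=31245/256 → NEW=0, ERR=31245/256
(0,4): OLD=992859/4096 → NEW=255, ERR=-51621/4096
(0,5): OLD=12483709/65536 → NEW=255, ERR=-4227971/65536
(1,0): OLD=2407/16 → NEW=255, ERR=-1673/16
(1,1): OLD=8217/128 → NEW=0, ERR=8217/128
(1,2): OLD=898037/4096 → NEW=255, ERR=-146443/4096
(1,3): OLD=2792309/16384 → NEW=255, ERR=-1385611/16384
(1,4): OLD=120160179/1048576 → NEW=0, ERR=120160179/1048576
(1,5): OLD=3996106741/16777216 → NEW=255, ERR=-282083339/16777216
(2,0): OLD=418531/2048 → NEW=255, ERR=-103709/2048
(2,1): OLD=10398441/65536 → NEW=255, ERR=-6313239/65536
(2,2): OLD=140338283/1048576 → NEW=255, ERR=-127048597/1048576
(2,3): OLD=1172849315/8388608 → NEW=255, ERR=-966245725/8388608
(2,4): OLD=44286124217/268435456 → NEW=255, ERR=-24164917063/268435456
(2,5): OLD=831177364639/4294967296 → NEW=255, ERR=-264039295841/4294967296
(3,0): OLD=139579035/1048576 → NEW=255, ERR=-127807845/1048576
(3,1): OLD=853016871/8388608 → NEW=0, ERR=853016871/8388608
(3,2): OLD=10268113561/67108864 → NEW=255, ERR=-6844646759/67108864
(3,3): OLD=240221117383/4294967296 → NEW=0, ERR=240221117383/4294967296
(3,4): OLD=5106274639887/34359738368 → NEW=255, ERR=-3655458643953/34359738368
(3,5): OLD=83902410585537/549755813888 → NEW=255, ERR=-56285321955903/549755813888
(4,0): OLD=18787355565/134217728 → NEW=255, ERR=-15438165075/134217728
(4,1): OLD=265671645953/2147483648 → NEW=0, ERR=265671645953/2147483648
(4,2): OLD=15605785696931/68719476736 → NEW=255, ERR=-1917680870749/68719476736
(4,3): OLD=173664834522367/1099511627776 → NEW=255, ERR=-106710630560513/1099511627776
(4,4): OLD=1382608504909279/17592186044416 → NEW=0, ERR=1382608504909279/17592186044416
(4,5): OLD=57066333374822329/281474976710656 → NEW=255, ERR=-14709785686394951/281474976710656
(5,0): OLD=5231318562579/34359738368 → NEW=255, ERR=-3530414721261/34359738368
(5,1): OLD=158644669451667/1099511627776 → NEW=255, ERR=-121730795631213/1099511627776
(5,2): OLD=891720696737145/8796093022208 → NEW=0, ERR=891720696737145/8796093022208
(5,3): OLD=71780433211324651/281474976710656 → NEW=255, ERR=4314150107371/281474976710656
(5,4): OLD=110733541363308873/562949953421312 → NEW=255, ERR=-32818696759125687/562949953421312
(5,5): OLD=1306725002342128153/9007199254740992 → NEW=255, ERR=-990110807616824807/9007199254740992
(6,0): OLD=2007836327122073/17592186044416 → NEW=0, ERR=2007836327122073/17592186044416
(6,1): OLD=52895138756199669/281474976710656 → NEW=255, ERR=-18880980305017611/281474976710656
(6,2): OLD=179487161750078213/1125899906842624 → NEW=255, ERR=-107617314494790907/1125899906842624
(6,3): OLD=2280484092306594741/18014398509481984 → NEW=0, ERR=2280484092306594741/18014398509481984
(6,4): OLD=62418083654934324969/288230376151711744 → NEW=255, ERR=-11080662263752169751/288230376151711744
(6,5): OLD=687998409953557623295/4611686018427387904 → NEW=255, ERR=-487981524745426292225/4611686018427387904
Output grid:
  Row 0: ###.##  (1 black, running=1)
  Row 1: #.##.#  (2 black, running=3)
  Row 2: ######  (0 black, running=3)
  Row 3: #.#.##  (2 black, running=5)
  Row 4: #.##.#  (2 black, running=7)
  Row 5: ##.###  (1 black, running=8)
  Row 6: .##.##  (2 black, running=10)

Answer: 10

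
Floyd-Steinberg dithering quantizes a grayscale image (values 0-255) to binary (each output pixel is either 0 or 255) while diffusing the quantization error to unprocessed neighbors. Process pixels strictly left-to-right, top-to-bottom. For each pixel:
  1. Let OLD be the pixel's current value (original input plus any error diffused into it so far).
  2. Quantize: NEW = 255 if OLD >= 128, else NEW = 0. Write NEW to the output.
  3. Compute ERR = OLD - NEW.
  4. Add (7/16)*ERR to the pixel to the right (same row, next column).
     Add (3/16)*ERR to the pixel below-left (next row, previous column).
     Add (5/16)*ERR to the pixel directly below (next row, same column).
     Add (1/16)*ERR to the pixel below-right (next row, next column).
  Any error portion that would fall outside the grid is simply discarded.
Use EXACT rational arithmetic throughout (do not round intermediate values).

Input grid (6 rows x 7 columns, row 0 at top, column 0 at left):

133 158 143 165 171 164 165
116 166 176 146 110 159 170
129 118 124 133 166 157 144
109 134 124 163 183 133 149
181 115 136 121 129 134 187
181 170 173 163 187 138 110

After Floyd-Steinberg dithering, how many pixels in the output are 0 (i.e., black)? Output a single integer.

(0,0): OLD=133 → NEW=255, ERR=-122
(0,1): OLD=837/8 → NEW=0, ERR=837/8
(0,2): OLD=24163/128 → NEW=255, ERR=-8477/128
(0,3): OLD=278581/2048 → NEW=255, ERR=-243659/2048
(0,4): OLD=3897715/32768 → NEW=0, ERR=3897715/32768
(0,5): OLD=113267237/524288 → NEW=255, ERR=-20426203/524288
(0,6): OLD=1241136899/8388608 → NEW=255, ERR=-897958141/8388608
(1,0): OLD=12479/128 → NEW=0, ERR=12479/128
(1,1): OLD=226617/1024 → NEW=255, ERR=-34503/1024
(1,2): OLD=4089261/32768 → NEW=0, ERR=4089261/32768
(1,3): OLD=23800297/131072 → NEW=255, ERR=-9623063/131072
(1,4): OLD=841463003/8388608 → NEW=0, ERR=841463003/8388608
(1,5): OLD=11950352075/67108864 → NEW=255, ERR=-5162408245/67108864
(1,6): OLD=107866372741/1073741824 → NEW=0, ERR=107866372741/1073741824
(2,0): OLD=2509187/16384 → NEW=255, ERR=-1668733/16384
(2,1): OLD=48445649/524288 → NEW=0, ERR=48445649/524288
(2,2): OLD=1573305523/8388608 → NEW=255, ERR=-565789517/8388608
(2,3): OLD=7191145435/67108864 → NEW=0, ERR=7191145435/67108864
(2,4): OLD=120911723979/536870912 → NEW=255, ERR=-15990358581/536870912
(2,5): OLD=2491688164761/17179869184 → NEW=255, ERR=-1889178477159/17179869184
(2,6): OLD=33665902568383/274877906944 → NEW=0, ERR=33665902568383/274877906944
(3,0): OLD=792697939/8388608 → NEW=0, ERR=792697939/8388608
(3,1): OLD=12428976599/67108864 → NEW=255, ERR=-4683783721/67108864
(3,2): OLD=52750199413/536870912 → NEW=0, ERR=52750199413/536870912
(3,3): OLD=493218736739/2147483648 → NEW=255, ERR=-54389593501/2147483648
(3,4): OLD=40871780161619/274877906944 → NEW=255, ERR=-29222086109101/274877906944
(3,5): OLD=161030974576041/2199023255552 → NEW=0, ERR=161030974576041/2199023255552
(3,6): OLD=7474509520927223/35184372088832 → NEW=255, ERR=-1497505361724937/35184372088832
(4,0): OLD=212003836541/1073741824 → NEW=255, ERR=-61800328579/1073741824
(4,1): OLD=1586346491097/17179869184 → NEW=0, ERR=1586346491097/17179869184
(4,2): OLD=54423453811543/274877906944 → NEW=255, ERR=-15670412459177/274877906944
(4,3): OLD=163501622280429/2199023255552 → NEW=0, ERR=163501622280429/2199023255552
(4,4): OLD=2470904945520695/17592186044416 → NEW=255, ERR=-2015102495805385/17592186044416
(4,5): OLD=51873393676123959/562949953421312 → NEW=0, ERR=51873393676123959/562949953421312
(4,6): OLD=1968883516922904753/9007199254740992 → NEW=255, ERR=-327952293036048207/9007199254740992
(5,0): OLD=49567914343835/274877906944 → NEW=255, ERR=-20525951926885/274877906944
(5,1): OLD=334030920596745/2199023255552 → NEW=255, ERR=-226720009569015/2199023255552
(5,2): OLD=2283298511859727/17592186044416 → NEW=255, ERR=-2202708929466353/17592186044416
(5,3): OLD=14976654851993067/140737488355328 → NEW=0, ERR=14976654851993067/140737488355328
(5,4): OLD=1978752793495671481/9007199254740992 → NEW=255, ERR=-318083016463281479/9007199254740992
(5,5): OLD=9897798488177277481/72057594037927936 → NEW=255, ERR=-8476887991494346199/72057594037927936
(5,6): OLD=61004852235394682439/1152921504606846976 → NEW=0, ERR=61004852235394682439/1152921504606846976
Output grid:
  Row 0: #.##.##  (2 black, running=2)
  Row 1: .#.#.#.  (4 black, running=6)
  Row 2: #.#.##.  (3 black, running=9)
  Row 3: .#.##.#  (3 black, running=12)
  Row 4: #.#.#.#  (3 black, running=15)
  Row 5: ###.##.  (2 black, running=17)

Answer: 17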